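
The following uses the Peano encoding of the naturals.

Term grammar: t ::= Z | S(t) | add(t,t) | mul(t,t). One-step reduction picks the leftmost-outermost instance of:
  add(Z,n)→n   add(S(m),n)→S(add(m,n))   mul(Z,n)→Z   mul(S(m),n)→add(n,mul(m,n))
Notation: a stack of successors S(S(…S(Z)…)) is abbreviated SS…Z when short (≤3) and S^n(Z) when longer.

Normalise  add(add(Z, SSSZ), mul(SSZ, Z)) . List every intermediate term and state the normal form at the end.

  start: add(add(Z, SSSZ), mul(SSZ, Z))
  →1  add(SSSZ, mul(SSZ, Z))
  →2  S(add(SSZ, mul(SSZ, Z)))
  →3  S(S(add(SZ, mul(SSZ, Z))))
  →4  S(S(S(add(Z, mul(SSZ, Z)))))
  →5  S(S(S(mul(SSZ, Z))))
  →6  S(S(S(add(Z, mul(SZ, Z)))))
  →7  S(S(S(mul(SZ, Z))))
  →8  S(S(S(add(Z, mul(Z, Z)))))
  →9  S(S(S(mul(Z, Z))))
  →10  SSSZ

Answer: normal form = SSSZ  (in 10 steps)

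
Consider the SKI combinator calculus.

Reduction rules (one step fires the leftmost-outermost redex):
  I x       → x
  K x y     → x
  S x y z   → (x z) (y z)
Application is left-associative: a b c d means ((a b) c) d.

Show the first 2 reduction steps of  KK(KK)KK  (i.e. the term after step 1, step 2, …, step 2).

  start: KK(KK)KK
  [1] KKK
  [2] K

Answer: after 2 steps: K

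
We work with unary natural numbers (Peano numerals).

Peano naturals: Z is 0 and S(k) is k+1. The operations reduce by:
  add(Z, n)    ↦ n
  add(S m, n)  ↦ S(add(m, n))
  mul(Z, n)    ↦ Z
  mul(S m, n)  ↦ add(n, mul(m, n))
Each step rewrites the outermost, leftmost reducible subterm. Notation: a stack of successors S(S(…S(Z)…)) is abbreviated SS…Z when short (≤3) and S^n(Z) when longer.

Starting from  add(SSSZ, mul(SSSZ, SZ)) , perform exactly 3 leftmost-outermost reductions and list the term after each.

  start: add(SSSZ, mul(SSSZ, SZ))
  [1] S(add(SSZ, mul(SSSZ, SZ)))
  [2] S(S(add(SZ, mul(SSSZ, SZ))))
  [3] S(S(S(add(Z, mul(SSSZ, SZ)))))

Answer: after 3 steps: S(S(S(add(Z, mul(SSSZ, SZ)))))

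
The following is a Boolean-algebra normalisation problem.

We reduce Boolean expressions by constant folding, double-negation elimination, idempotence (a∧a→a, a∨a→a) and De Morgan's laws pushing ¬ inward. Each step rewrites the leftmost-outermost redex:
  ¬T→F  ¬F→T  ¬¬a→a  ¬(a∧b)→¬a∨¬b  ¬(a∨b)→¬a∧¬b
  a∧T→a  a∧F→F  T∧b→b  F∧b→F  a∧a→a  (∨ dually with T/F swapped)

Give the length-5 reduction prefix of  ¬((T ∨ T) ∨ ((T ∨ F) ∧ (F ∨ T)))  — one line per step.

Answer: after 5 steps: F

Derivation:
  start: ¬((T ∨ T) ∨ ((T ∨ F) ∧ (F ∨ T)))
  [1] ¬(T ∨ T) ∧ ¬((T ∨ F) ∧ (F ∨ T))
  [2] (¬T ∧ ¬T) ∧ ¬((T ∨ F) ∧ (F ∨ T))
  [3] ¬T ∧ ¬((T ∨ F) ∧ (F ∨ T))
  [4] F ∧ ¬((T ∨ F) ∧ (F ∨ T))
  [5] F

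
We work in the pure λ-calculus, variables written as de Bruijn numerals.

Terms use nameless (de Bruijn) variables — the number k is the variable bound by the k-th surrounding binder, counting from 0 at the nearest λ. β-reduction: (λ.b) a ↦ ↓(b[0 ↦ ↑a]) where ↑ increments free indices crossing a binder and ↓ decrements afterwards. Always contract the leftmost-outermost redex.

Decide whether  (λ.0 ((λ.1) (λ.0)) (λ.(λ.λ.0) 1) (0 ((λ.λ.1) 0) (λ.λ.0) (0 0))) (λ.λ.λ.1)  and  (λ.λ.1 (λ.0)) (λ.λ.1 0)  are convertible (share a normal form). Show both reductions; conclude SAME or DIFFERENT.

Answer: SAME — A ⇓ λ.λ.0, B ⇓ λ.λ.0

Reduction:
Term A:
  start: (λ.0 ((λ.1) (λ.0)) (λ.(λ.λ.0) 1) (0 ((λ.λ.1) 0) (λ.λ.0) (0 0))) (λ.λ.λ.1)
  [1] (λ.λ.λ.1) ((λ.λ.λ.λ.1) (λ.0)) (λ.(λ.λ.0) (λ.λ.λ.1)) ((λ.λ.λ.1) ((λ.λ.1) (λ.λ.λ.1)) (λ.λ.0) ((λ.λ.λ.1) (λ.λ.λ.1)))
  [2] (λ.λ.1) (λ.(λ.λ.0) (λ.λ.λ.1)) ((λ.λ.λ.1) ((λ.λ.1) (λ.λ.λ.1)) (λ.λ.0) ((λ.λ.λ.1) (λ.λ.λ.1)))
  [3] (λ.λ.(λ.λ.0) (λ.λ.λ.1)) ((λ.λ.λ.1) ((λ.λ.1) (λ.λ.λ.1)) (λ.λ.0) ((λ.λ.λ.1) (λ.λ.λ.1)))
  [4] λ.(λ.λ.0) (λ.λ.λ.1)
  [5] λ.λ.0

Term B:
  start: (λ.λ.1 (λ.0)) (λ.λ.1 0)
  [1] λ.(λ.λ.1 0) (λ.0)
  [2] λ.λ.(λ.0) 0
  [3] λ.λ.0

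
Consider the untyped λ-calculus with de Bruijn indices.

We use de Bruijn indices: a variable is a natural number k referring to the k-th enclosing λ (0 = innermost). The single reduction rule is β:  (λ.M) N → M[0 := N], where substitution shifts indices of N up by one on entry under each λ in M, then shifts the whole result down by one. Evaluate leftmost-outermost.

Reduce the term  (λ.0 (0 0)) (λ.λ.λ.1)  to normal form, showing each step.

Answer: normal form = λ.λ.1  (in 2 steps)

Working:
  start: (λ.0 (0 0)) (λ.λ.λ.1)
  →1  (λ.λ.λ.1) ((λ.λ.λ.1) (λ.λ.λ.1))
  →2  λ.λ.1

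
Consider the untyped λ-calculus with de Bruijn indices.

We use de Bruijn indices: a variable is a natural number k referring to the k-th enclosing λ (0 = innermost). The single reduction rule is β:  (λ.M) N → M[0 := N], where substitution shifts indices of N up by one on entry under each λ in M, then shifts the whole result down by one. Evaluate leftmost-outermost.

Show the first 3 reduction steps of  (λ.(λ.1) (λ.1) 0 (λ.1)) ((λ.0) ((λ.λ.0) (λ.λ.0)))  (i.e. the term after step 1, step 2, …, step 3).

  start: (λ.(λ.1) (λ.1) 0 (λ.1)) ((λ.0) ((λ.λ.0) (λ.λ.0)))
  step 1: (λ.(λ.0) ((λ.λ.0) (λ.λ.0))) (λ.(λ.0) ((λ.λ.0) (λ.λ.0))) ((λ.0) ((λ.λ.0) (λ.λ.0))) (λ.(λ.0) ((λ.λ.0) (λ.λ.0)))
  step 2: (λ.0) ((λ.λ.0) (λ.λ.0)) ((λ.0) ((λ.λ.0) (λ.λ.0))) (λ.(λ.0) ((λ.λ.0) (λ.λ.0)))
  step 3: (λ.λ.0) (λ.λ.0) ((λ.0) ((λ.λ.0) (λ.λ.0))) (λ.(λ.0) ((λ.λ.0) (λ.λ.0)))

Answer: after 3 steps: (λ.λ.0) (λ.λ.0) ((λ.0) ((λ.λ.0) (λ.λ.0))) (λ.(λ.0) ((λ.λ.0) (λ.λ.0)))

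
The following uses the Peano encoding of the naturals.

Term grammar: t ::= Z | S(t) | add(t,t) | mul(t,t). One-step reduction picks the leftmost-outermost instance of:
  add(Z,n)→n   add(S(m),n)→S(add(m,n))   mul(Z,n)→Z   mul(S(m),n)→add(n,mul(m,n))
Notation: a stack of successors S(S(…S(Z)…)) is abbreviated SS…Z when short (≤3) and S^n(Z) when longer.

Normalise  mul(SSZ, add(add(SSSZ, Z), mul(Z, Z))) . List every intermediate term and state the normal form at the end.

Answer: normal form = S^6(Z)  (in 29 steps)

Derivation:
  start: mul(SSZ, add(add(SSSZ, Z), mul(Z, Z)))
  [1] add(add(add(SSSZ, Z), mul(Z, Z)), mul(SZ, add(add(SSSZ, Z), mul(Z, Z))))
  [2] add(add(S(add(SSZ, Z)), mul(Z, Z)), mul(SZ, add(add(SSSZ, Z), mul(Z, Z))))
  [3] add(S(add(add(SSZ, Z), mul(Z, Z))), mul(SZ, add(add(SSSZ, Z), mul(Z, Z))))
  [4] S(add(add(add(SSZ, Z), mul(Z, Z)), mul(SZ, add(add(SSSZ, Z), mul(Z, Z)))))
  [5] S(add(add(S(add(SZ, Z)), mul(Z, Z)), mul(SZ, add(add(SSSZ, Z), mul(Z, Z)))))
  [6] S(add(S(add(add(SZ, Z), mul(Z, Z))), mul(SZ, add(add(SSSZ, Z), mul(Z, Z)))))
  [7] S(S(add(add(add(SZ, Z), mul(Z, Z)), mul(SZ, add(add(SSSZ, Z), mul(Z, Z))))))
  [8] S(S(add(add(S(add(Z, Z)), mul(Z, Z)), mul(SZ, add(add(SSSZ, Z), mul(Z, Z))))))
  [9] S(S(add(S(add(add(Z, Z), mul(Z, Z))), mul(SZ, add(add(SSSZ, Z), mul(Z, Z))))))
  [10] S(S(S(add(add(add(Z, Z), mul(Z, Z)), mul(SZ, add(add(SSSZ, Z), mul(Z, Z)))))))
  [11] S(S(S(add(add(Z, mul(Z, Z)), mul(SZ, add(add(SSSZ, Z), mul(Z, Z)))))))
  [12] S(S(S(add(mul(Z, Z), mul(SZ, add(add(SSSZ, Z), mul(Z, Z)))))))
  [13] S(S(S(add(Z, mul(SZ, add(add(SSSZ, Z), mul(Z, Z)))))))
  [14] S(S(S(mul(SZ, add(add(SSSZ, Z), mul(Z, Z))))))
  [15] S(S(S(add(add(add(SSSZ, Z), mul(Z, Z)), mul(Z, add(add(SSSZ, Z), mul(Z, Z)))))))
  [16] S(S(S(add(add(S(add(SSZ, Z)), mul(Z, Z)), mul(Z, add(add(SSSZ, Z), mul(Z, Z)))))))
  [17] S(S(S(add(S(add(add(SSZ, Z), mul(Z, Z))), mul(Z, add(add(SSSZ, Z), mul(Z, Z)))))))
  [18] S(S(S(S(add(add(add(SSZ, Z), mul(Z, Z)), mul(Z, add(add(SSSZ, Z), mul(Z, Z))))))))
  [19] S(S(S(S(add(add(S(add(SZ, Z)), mul(Z, Z)), mul(Z, add(add(SSSZ, Z), mul(Z, Z))))))))
  [20] S(S(S(S(add(S(add(add(SZ, Z), mul(Z, Z))), mul(Z, add(add(SSSZ, Z), mul(Z, Z))))))))
  [21] S(S(S(S(S(add(add(add(SZ, Z), mul(Z, Z)), mul(Z, add(add(SSSZ, Z), mul(Z, Z)))))))))
  [22] S(S(S(S(S(add(add(S(add(Z, Z)), mul(Z, Z)), mul(Z, add(add(SSSZ, Z), mul(Z, Z)))))))))
  [23] S(S(S(S(S(add(S(add(add(Z, Z), mul(Z, Z))), mul(Z, add(add(SSSZ, Z), mul(Z, Z)))))))))
  [24] S(S(S(S(S(S(add(add(add(Z, Z), mul(Z, Z)), mul(Z, add(add(SSSZ, Z), mul(Z, Z))))))))))
  [25] S(S(S(S(S(S(add(add(Z, mul(Z, Z)), mul(Z, add(add(SSSZ, Z), mul(Z, Z))))))))))
  [26] S(S(S(S(S(S(add(mul(Z, Z), mul(Z, add(add(SSSZ, Z), mul(Z, Z))))))))))
  [27] S(S(S(S(S(S(add(Z, mul(Z, add(add(SSSZ, Z), mul(Z, Z))))))))))
  [28] S(S(S(S(S(S(mul(Z, add(add(SSSZ, Z), mul(Z, Z)))))))))
  [29] S^6(Z)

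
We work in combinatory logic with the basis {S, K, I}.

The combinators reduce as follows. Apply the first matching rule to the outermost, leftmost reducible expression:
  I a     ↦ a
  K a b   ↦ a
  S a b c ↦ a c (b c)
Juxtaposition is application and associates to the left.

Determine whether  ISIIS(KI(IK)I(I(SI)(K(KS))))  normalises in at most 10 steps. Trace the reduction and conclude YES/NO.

  start: ISIIS(KI(IK)I(I(SI)(K(KS))))
  step 1: SIIS(KI(IK)I(I(SI)(K(KS))))
  step 2: IS(IS)(KI(IK)I(I(SI)(K(KS))))
  step 3: S(IS)(KI(IK)I(I(SI)(K(KS))))
  step 4: SS(KI(IK)I(I(SI)(K(KS))))
  step 5: SS(II(I(SI)(K(KS))))
  step 6: SS(I(I(SI)(K(KS))))
  step 7: SS(I(SI)(K(KS)))
  step 8: SS(SI(K(KS)))

Answer: YES — reaches normal form SS(SI(K(KS))) in 8 ≤ 10 steps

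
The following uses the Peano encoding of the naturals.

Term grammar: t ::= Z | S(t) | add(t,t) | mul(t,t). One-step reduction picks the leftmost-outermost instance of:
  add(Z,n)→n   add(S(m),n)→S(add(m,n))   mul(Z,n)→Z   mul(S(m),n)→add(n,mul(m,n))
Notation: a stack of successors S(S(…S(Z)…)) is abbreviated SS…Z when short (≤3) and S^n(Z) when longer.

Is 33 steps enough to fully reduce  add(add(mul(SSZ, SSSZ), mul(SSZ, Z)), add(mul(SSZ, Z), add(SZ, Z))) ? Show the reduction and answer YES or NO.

Answer: NO — after 33 steps the term is S(S(S(S(S(S(add(add(Z, mul(Z, Z)), add(SZ, Z)))))))), not yet normal

Reduction:
  start: add(add(mul(SSZ, SSSZ), mul(SSZ, Z)), add(mul(SSZ, Z), add(SZ, Z)))
  →1  add(add(add(SSSZ, mul(SZ, SSSZ)), mul(SSZ, Z)), add(mul(SSZ, Z), add(SZ, Z)))
  →2  add(add(S(add(SSZ, mul(SZ, SSSZ))), mul(SSZ, Z)), add(mul(SSZ, Z), add(SZ, Z)))
  →3  add(S(add(add(SSZ, mul(SZ, SSSZ)), mul(SSZ, Z))), add(mul(SSZ, Z), add(SZ, Z)))
  →4  S(add(add(add(SSZ, mul(SZ, SSSZ)), mul(SSZ, Z)), add(mul(SSZ, Z), add(SZ, Z))))
  →5  S(add(add(S(add(SZ, mul(SZ, SSSZ))), mul(SSZ, Z)), add(mul(SSZ, Z), add(SZ, Z))))
  →6  S(add(S(add(add(SZ, mul(SZ, SSSZ)), mul(SSZ, Z))), add(mul(SSZ, Z), add(SZ, Z))))
  →7  S(S(add(add(add(SZ, mul(SZ, SSSZ)), mul(SSZ, Z)), add(mul(SSZ, Z), add(SZ, Z)))))
  →8  S(S(add(add(S(add(Z, mul(SZ, SSSZ))), mul(SSZ, Z)), add(mul(SSZ, Z), add(SZ, Z)))))
  →9  S(S(add(S(add(add(Z, mul(SZ, SSSZ)), mul(SSZ, Z))), add(mul(SSZ, Z), add(SZ, Z)))))
  →10  S(S(S(add(add(add(Z, mul(SZ, SSSZ)), mul(SSZ, Z)), add(mul(SSZ, Z), add(SZ, Z))))))
  →11  S(S(S(add(add(mul(SZ, SSSZ), mul(SSZ, Z)), add(mul(SSZ, Z), add(SZ, Z))))))
  →12  S(S(S(add(add(add(SSSZ, mul(Z, SSSZ)), mul(SSZ, Z)), add(mul(SSZ, Z), add(SZ, Z))))))
  →13  S(S(S(add(add(S(add(SSZ, mul(Z, SSSZ))), mul(SSZ, Z)), add(mul(SSZ, Z), add(SZ, Z))))))
  →14  S(S(S(add(S(add(add(SSZ, mul(Z, SSSZ)), mul(SSZ, Z))), add(mul(SSZ, Z), add(SZ, Z))))))
  →15  S(S(S(S(add(add(add(SSZ, mul(Z, SSSZ)), mul(SSZ, Z)), add(mul(SSZ, Z), add(SZ, Z)))))))
  →16  S(S(S(S(add(add(S(add(SZ, mul(Z, SSSZ))), mul(SSZ, Z)), add(mul(SSZ, Z), add(SZ, Z)))))))
  →17  S(S(S(S(add(S(add(add(SZ, mul(Z, SSSZ)), mul(SSZ, Z))), add(mul(SSZ, Z), add(SZ, Z)))))))
  →18  S(S(S(S(S(add(add(add(SZ, mul(Z, SSSZ)), mul(SSZ, Z)), add(mul(SSZ, Z), add(SZ, Z))))))))
  →19  S(S(S(S(S(add(add(S(add(Z, mul(Z, SSSZ))), mul(SSZ, Z)), add(mul(SSZ, Z), add(SZ, Z))))))))
  →20  S(S(S(S(S(add(S(add(add(Z, mul(Z, SSSZ)), mul(SSZ, Z))), add(mul(SSZ, Z), add(SZ, Z))))))))
  →21  S(S(S(S(S(S(add(add(add(Z, mul(Z, SSSZ)), mul(SSZ, Z)), add(mul(SSZ, Z), add(SZ, Z)))))))))
  →22  S(S(S(S(S(S(add(add(mul(Z, SSSZ), mul(SSZ, Z)), add(mul(SSZ, Z), add(SZ, Z)))))))))
  →23  S(S(S(S(S(S(add(add(Z, mul(SSZ, Z)), add(mul(SSZ, Z), add(SZ, Z)))))))))
  →24  S(S(S(S(S(S(add(mul(SSZ, Z), add(mul(SSZ, Z), add(SZ, Z)))))))))
  →25  S(S(S(S(S(S(add(add(Z, mul(SZ, Z)), add(mul(SSZ, Z), add(SZ, Z)))))))))
  →26  S(S(S(S(S(S(add(mul(SZ, Z), add(mul(SSZ, Z), add(SZ, Z)))))))))
  →27  S(S(S(S(S(S(add(add(Z, mul(Z, Z)), add(mul(SSZ, Z), add(SZ, Z)))))))))
  →28  S(S(S(S(S(S(add(mul(Z, Z), add(mul(SSZ, Z), add(SZ, Z)))))))))
  →29  S(S(S(S(S(S(add(Z, add(mul(SSZ, Z), add(SZ, Z)))))))))
  →30  S(S(S(S(S(S(add(mul(SSZ, Z), add(SZ, Z))))))))
  →31  S(S(S(S(S(S(add(add(Z, mul(SZ, Z)), add(SZ, Z))))))))
  →32  S(S(S(S(S(S(add(mul(SZ, Z), add(SZ, Z))))))))
  →33  S(S(S(S(S(S(add(add(Z, mul(Z, Z)), add(SZ, Z))))))))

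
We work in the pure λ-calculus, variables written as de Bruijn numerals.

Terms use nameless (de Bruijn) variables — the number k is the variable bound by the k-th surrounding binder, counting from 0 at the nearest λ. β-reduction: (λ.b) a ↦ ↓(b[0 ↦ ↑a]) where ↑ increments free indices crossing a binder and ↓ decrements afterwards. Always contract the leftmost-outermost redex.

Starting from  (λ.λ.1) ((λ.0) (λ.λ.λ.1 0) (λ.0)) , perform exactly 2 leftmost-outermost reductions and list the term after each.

Answer: after 2 steps: λ.(λ.λ.λ.1 0) (λ.0)

Reduction:
  start: (λ.λ.1) ((λ.0) (λ.λ.λ.1 0) (λ.0))
  →1  λ.(λ.0) (λ.λ.λ.1 0) (λ.0)
  →2  λ.(λ.λ.λ.1 0) (λ.0)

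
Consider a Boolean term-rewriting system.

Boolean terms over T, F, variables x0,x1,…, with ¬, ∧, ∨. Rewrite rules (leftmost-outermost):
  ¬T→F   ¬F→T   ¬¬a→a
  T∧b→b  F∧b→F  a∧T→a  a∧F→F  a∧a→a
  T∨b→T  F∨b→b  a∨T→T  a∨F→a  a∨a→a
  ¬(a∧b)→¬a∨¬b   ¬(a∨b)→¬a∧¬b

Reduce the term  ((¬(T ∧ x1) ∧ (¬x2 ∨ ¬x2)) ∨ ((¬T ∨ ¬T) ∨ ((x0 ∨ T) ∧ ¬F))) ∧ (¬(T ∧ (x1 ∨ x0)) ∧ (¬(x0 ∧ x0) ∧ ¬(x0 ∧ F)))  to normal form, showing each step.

  start: ((¬(T ∧ x1) ∧ (¬x2 ∨ ¬x2)) ∨ ((¬T ∨ ¬T) ∨ ((x0 ∨ T) ∧ ¬F))) ∧ (¬(T ∧ (x1 ∨ x0)) ∧ (¬(x0 ∧ x0) ∧ ¬(x0 ∧ F)))
  step 1: (((¬T ∨ ¬x1) ∧ (¬x2 ∨ ¬x2)) ∨ ((¬T ∨ ¬T) ∨ ((x0 ∨ T) ∧ ¬F))) ∧ (¬(T ∧ (x1 ∨ x0)) ∧ (¬(x0 ∧ x0) ∧ ¬(x0 ∧ F)))
  step 2: (((F ∨ ¬x1) ∧ (¬x2 ∨ ¬x2)) ∨ ((¬T ∨ ¬T) ∨ ((x0 ∨ T) ∧ ¬F))) ∧ (¬(T ∧ (x1 ∨ x0)) ∧ (¬(x0 ∧ x0) ∧ ¬(x0 ∧ F)))
  step 3: ((¬x1 ∧ (¬x2 ∨ ¬x2)) ∨ ((¬T ∨ ¬T) ∨ ((x0 ∨ T) ∧ ¬F))) ∧ (¬(T ∧ (x1 ∨ x0)) ∧ (¬(x0 ∧ x0) ∧ ¬(x0 ∧ F)))
  step 4: ((¬x1 ∧ ¬x2) ∨ ((¬T ∨ ¬T) ∨ ((x0 ∨ T) ∧ ¬F))) ∧ (¬(T ∧ (x1 ∨ x0)) ∧ (¬(x0 ∧ x0) ∧ ¬(x0 ∧ F)))
  step 5: ((¬x1 ∧ ¬x2) ∨ (¬T ∨ ((x0 ∨ T) ∧ ¬F))) ∧ (¬(T ∧ (x1 ∨ x0)) ∧ (¬(x0 ∧ x0) ∧ ¬(x0 ∧ F)))
  step 6: ((¬x1 ∧ ¬x2) ∨ (F ∨ ((x0 ∨ T) ∧ ¬F))) ∧ (¬(T ∧ (x1 ∨ x0)) ∧ (¬(x0 ∧ x0) ∧ ¬(x0 ∧ F)))
  step 7: ((¬x1 ∧ ¬x2) ∨ ((x0 ∨ T) ∧ ¬F)) ∧ (¬(T ∧ (x1 ∨ x0)) ∧ (¬(x0 ∧ x0) ∧ ¬(x0 ∧ F)))
  step 8: ((¬x1 ∧ ¬x2) ∨ (T ∧ ¬F)) ∧ (¬(T ∧ (x1 ∨ x0)) ∧ (¬(x0 ∧ x0) ∧ ¬(x0 ∧ F)))
  step 9: ((¬x1 ∧ ¬x2) ∨ ¬F) ∧ (¬(T ∧ (x1 ∨ x0)) ∧ (¬(x0 ∧ x0) ∧ ¬(x0 ∧ F)))
  step 10: ((¬x1 ∧ ¬x2) ∨ T) ∧ (¬(T ∧ (x1 ∨ x0)) ∧ (¬(x0 ∧ x0) ∧ ¬(x0 ∧ F)))
  step 11: T ∧ (¬(T ∧ (x1 ∨ x0)) ∧ (¬(x0 ∧ x0) ∧ ¬(x0 ∧ F)))
  step 12: ¬(T ∧ (x1 ∨ x0)) ∧ (¬(x0 ∧ x0) ∧ ¬(x0 ∧ F))
  step 13: (¬T ∨ ¬(x1 ∨ x0)) ∧ (¬(x0 ∧ x0) ∧ ¬(x0 ∧ F))
  step 14: (F ∨ ¬(x1 ∨ x0)) ∧ (¬(x0 ∧ x0) ∧ ¬(x0 ∧ F))
  step 15: ¬(x1 ∨ x0) ∧ (¬(x0 ∧ x0) ∧ ¬(x0 ∧ F))
  step 16: (¬x1 ∧ ¬x0) ∧ (¬(x0 ∧ x0) ∧ ¬(x0 ∧ F))
  step 17: (¬x1 ∧ ¬x0) ∧ ((¬x0 ∨ ¬x0) ∧ ¬(x0 ∧ F))
  step 18: (¬x1 ∧ ¬x0) ∧ (¬x0 ∧ ¬(x0 ∧ F))
  step 19: (¬x1 ∧ ¬x0) ∧ (¬x0 ∧ (¬x0 ∨ ¬F))
  step 20: (¬x1 ∧ ¬x0) ∧ (¬x0 ∧ (¬x0 ∨ T))
  step 21: (¬x1 ∧ ¬x0) ∧ (¬x0 ∧ T)
  step 22: (¬x1 ∧ ¬x0) ∧ ¬x0

Answer: normal form = (¬x1 ∧ ¬x0) ∧ ¬x0  (in 22 steps)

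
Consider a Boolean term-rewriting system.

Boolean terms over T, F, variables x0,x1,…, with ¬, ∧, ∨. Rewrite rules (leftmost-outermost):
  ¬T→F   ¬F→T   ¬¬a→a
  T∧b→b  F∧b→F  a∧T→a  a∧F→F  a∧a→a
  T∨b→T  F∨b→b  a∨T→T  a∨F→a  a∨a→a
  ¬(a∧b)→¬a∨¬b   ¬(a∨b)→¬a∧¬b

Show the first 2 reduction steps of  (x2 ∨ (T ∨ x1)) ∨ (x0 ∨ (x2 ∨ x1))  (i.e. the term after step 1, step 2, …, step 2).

  start: (x2 ∨ (T ∨ x1)) ∨ (x0 ∨ (x2 ∨ x1))
  step 1: (x2 ∨ T) ∨ (x0 ∨ (x2 ∨ x1))
  step 2: T ∨ (x0 ∨ (x2 ∨ x1))

Answer: after 2 steps: T ∨ (x0 ∨ (x2 ∨ x1))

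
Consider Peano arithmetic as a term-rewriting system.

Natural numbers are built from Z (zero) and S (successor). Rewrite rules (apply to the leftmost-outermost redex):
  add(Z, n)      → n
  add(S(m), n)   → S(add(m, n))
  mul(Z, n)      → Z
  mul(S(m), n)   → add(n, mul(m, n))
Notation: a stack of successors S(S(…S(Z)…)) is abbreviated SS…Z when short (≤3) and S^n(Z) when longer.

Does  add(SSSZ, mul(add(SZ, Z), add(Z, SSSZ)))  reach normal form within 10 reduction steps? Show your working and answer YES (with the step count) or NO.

Answer: NO — after 10 steps the term is S(S(S(S(S(S(add(Z, mul(add(Z, Z), add(Z, SSSZ))))))))), not yet normal

Derivation:
  start: add(SSSZ, mul(add(SZ, Z), add(Z, SSSZ)))
  step 1: S(add(SSZ, mul(add(SZ, Z), add(Z, SSSZ))))
  step 2: S(S(add(SZ, mul(add(SZ, Z), add(Z, SSSZ)))))
  step 3: S(S(S(add(Z, mul(add(SZ, Z), add(Z, SSSZ))))))
  step 4: S(S(S(mul(add(SZ, Z), add(Z, SSSZ)))))
  step 5: S(S(S(mul(S(add(Z, Z)), add(Z, SSSZ)))))
  step 6: S(S(S(add(add(Z, SSSZ), mul(add(Z, Z), add(Z, SSSZ))))))
  step 7: S(S(S(add(SSSZ, mul(add(Z, Z), add(Z, SSSZ))))))
  step 8: S(S(S(S(add(SSZ, mul(add(Z, Z), add(Z, SSSZ)))))))
  step 9: S(S(S(S(S(add(SZ, mul(add(Z, Z), add(Z, SSSZ))))))))
  step 10: S(S(S(S(S(S(add(Z, mul(add(Z, Z), add(Z, SSSZ)))))))))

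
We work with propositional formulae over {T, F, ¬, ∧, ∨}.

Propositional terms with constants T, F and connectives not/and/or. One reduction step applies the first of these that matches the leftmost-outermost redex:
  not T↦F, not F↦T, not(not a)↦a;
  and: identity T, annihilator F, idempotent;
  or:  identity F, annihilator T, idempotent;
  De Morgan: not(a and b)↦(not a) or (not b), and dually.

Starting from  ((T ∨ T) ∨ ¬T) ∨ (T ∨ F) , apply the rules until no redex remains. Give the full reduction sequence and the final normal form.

Answer: normal form = T  (in 3 steps)

Derivation:
  start: ((T ∨ T) ∨ ¬T) ∨ (T ∨ F)
  →1  (T ∨ ¬T) ∨ (T ∨ F)
  →2  T ∨ (T ∨ F)
  →3  T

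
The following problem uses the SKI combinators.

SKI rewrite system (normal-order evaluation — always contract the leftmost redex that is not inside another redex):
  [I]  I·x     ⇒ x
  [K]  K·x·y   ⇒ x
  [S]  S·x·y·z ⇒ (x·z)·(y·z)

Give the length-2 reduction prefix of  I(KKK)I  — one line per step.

Answer: after 2 steps: KI

Working:
  start: I(KKK)I
  step 1: KKKI
  step 2: KI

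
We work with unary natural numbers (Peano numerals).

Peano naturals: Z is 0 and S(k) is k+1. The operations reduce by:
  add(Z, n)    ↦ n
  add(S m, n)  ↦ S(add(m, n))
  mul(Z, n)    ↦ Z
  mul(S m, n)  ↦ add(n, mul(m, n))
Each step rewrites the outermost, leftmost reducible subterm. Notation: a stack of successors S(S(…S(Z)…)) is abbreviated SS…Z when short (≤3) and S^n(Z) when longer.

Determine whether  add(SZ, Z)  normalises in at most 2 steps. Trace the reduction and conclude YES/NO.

  start: add(SZ, Z)
  step 1: S(add(Z, Z))
  step 2: SZ

Answer: YES — reaches normal form SZ in 2 ≤ 2 steps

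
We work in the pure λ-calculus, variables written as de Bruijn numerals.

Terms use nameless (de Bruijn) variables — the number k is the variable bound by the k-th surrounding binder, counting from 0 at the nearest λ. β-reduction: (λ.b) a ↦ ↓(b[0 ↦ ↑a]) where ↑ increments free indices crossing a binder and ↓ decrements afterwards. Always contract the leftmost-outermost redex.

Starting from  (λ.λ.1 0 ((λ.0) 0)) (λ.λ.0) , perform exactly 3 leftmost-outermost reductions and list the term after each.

Answer: after 3 steps: λ.(λ.0) 0

Derivation:
  start: (λ.λ.1 0 ((λ.0) 0)) (λ.λ.0)
  step 1: λ.(λ.λ.0) 0 ((λ.0) 0)
  step 2: λ.(λ.0) ((λ.0) 0)
  step 3: λ.(λ.0) 0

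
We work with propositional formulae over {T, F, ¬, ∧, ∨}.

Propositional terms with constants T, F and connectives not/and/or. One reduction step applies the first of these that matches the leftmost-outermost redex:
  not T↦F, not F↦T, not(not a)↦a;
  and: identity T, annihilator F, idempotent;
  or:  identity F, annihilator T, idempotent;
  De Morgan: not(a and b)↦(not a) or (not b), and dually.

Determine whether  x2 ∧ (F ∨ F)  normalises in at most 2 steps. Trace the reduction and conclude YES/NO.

  start: x2 ∧ (F ∨ F)
  →1  x2 ∧ F
  →2  F

Answer: YES — reaches normal form F in 2 ≤ 2 steps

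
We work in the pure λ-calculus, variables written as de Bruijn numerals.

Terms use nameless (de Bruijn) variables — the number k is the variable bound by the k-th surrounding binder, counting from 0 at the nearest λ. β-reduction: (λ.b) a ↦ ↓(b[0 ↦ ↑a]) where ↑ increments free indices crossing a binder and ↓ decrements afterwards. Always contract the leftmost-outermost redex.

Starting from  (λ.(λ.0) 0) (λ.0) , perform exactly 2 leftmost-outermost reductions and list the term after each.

  start: (λ.(λ.0) 0) (λ.0)
  step 1: (λ.0) (λ.0)
  step 2: λ.0

Answer: after 2 steps: λ.0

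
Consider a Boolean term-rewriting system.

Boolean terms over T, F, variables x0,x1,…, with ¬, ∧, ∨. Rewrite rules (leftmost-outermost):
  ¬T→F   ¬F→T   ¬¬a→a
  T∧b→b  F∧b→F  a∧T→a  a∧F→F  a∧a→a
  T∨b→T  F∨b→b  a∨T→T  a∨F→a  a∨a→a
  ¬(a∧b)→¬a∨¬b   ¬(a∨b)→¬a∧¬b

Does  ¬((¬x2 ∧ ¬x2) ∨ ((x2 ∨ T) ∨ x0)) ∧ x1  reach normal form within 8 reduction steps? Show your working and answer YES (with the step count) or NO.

  start: ¬((¬x2 ∧ ¬x2) ∨ ((x2 ∨ T) ∨ x0)) ∧ x1
  step 1: (¬(¬x2 ∧ ¬x2) ∧ ¬((x2 ∨ T) ∨ x0)) ∧ x1
  step 2: ((¬¬x2 ∨ ¬¬x2) ∧ ¬((x2 ∨ T) ∨ x0)) ∧ x1
  step 3: (¬¬x2 ∧ ¬((x2 ∨ T) ∨ x0)) ∧ x1
  step 4: (x2 ∧ ¬((x2 ∨ T) ∨ x0)) ∧ x1
  step 5: (x2 ∧ (¬(x2 ∨ T) ∧ ¬x0)) ∧ x1
  step 6: (x2 ∧ ((¬x2 ∧ ¬T) ∧ ¬x0)) ∧ x1
  step 7: (x2 ∧ ((¬x2 ∧ F) ∧ ¬x0)) ∧ x1
  step 8: (x2 ∧ (F ∧ ¬x0)) ∧ x1

Answer: NO — after 8 steps the term is (x2 ∧ (F ∧ ¬x0)) ∧ x1, not yet normal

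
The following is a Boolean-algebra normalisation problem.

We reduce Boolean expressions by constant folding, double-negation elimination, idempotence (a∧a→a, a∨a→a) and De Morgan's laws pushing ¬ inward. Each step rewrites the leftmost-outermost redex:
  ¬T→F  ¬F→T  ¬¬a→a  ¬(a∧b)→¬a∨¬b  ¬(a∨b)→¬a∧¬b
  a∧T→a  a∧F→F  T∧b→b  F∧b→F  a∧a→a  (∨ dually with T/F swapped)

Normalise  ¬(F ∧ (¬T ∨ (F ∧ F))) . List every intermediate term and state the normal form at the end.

Answer: normal form = T  (in 3 steps)

Working:
  start: ¬(F ∧ (¬T ∨ (F ∧ F)))
  →1  ¬F ∨ ¬(¬T ∨ (F ∧ F))
  →2  T ∨ ¬(¬T ∨ (F ∧ F))
  →3  T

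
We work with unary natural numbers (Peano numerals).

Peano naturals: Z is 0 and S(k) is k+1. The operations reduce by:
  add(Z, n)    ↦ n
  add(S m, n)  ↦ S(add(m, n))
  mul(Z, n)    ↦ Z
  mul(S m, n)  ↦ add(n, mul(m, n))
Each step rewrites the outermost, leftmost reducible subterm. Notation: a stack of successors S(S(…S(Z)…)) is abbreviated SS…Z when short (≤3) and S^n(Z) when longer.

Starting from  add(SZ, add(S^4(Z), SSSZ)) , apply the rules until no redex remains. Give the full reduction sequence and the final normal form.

  start: add(SZ, add(S^4(Z), SSSZ))
  step 1: S(add(Z, add(S^4(Z), SSSZ)))
  step 2: S(add(S^4(Z), SSSZ))
  step 3: S(S(add(SSSZ, SSSZ)))
  step 4: S(S(S(add(SSZ, SSSZ))))
  step 5: S(S(S(S(add(SZ, SSSZ)))))
  step 6: S(S(S(S(S(add(Z, SSSZ))))))
  step 7: S^8(Z)

Answer: normal form = S^8(Z)  (in 7 steps)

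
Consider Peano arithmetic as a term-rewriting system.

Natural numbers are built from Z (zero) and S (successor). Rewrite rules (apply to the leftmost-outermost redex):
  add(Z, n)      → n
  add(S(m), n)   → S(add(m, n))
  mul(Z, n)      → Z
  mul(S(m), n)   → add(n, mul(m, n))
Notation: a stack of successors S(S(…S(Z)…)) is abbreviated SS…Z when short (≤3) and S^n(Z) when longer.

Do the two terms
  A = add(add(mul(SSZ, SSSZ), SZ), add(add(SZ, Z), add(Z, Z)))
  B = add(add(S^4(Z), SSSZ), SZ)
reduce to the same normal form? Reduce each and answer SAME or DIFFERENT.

Answer: SAME — A ⇓ S^8(Z), B ⇓ S^8(Z)

Reduction:
Term A:
  start: add(add(mul(SSZ, SSSZ), SZ), add(add(SZ, Z), add(Z, Z)))
  →1  add(add(add(SSSZ, mul(SZ, SSSZ)), SZ), add(add(SZ, Z), add(Z, Z)))
  →2  add(add(S(add(SSZ, mul(SZ, SSSZ))), SZ), add(add(SZ, Z), add(Z, Z)))
  →3  add(S(add(add(SSZ, mul(SZ, SSSZ)), SZ)), add(add(SZ, Z), add(Z, Z)))
  →4  S(add(add(add(SSZ, mul(SZ, SSSZ)), SZ), add(add(SZ, Z), add(Z, Z))))
  →5  S(add(add(S(add(SZ, mul(SZ, SSSZ))), SZ), add(add(SZ, Z), add(Z, Z))))
  →6  S(add(S(add(add(SZ, mul(SZ, SSSZ)), SZ)), add(add(SZ, Z), add(Z, Z))))
  →7  S(S(add(add(add(SZ, mul(SZ, SSSZ)), SZ), add(add(SZ, Z), add(Z, Z)))))
  →8  S(S(add(add(S(add(Z, mul(SZ, SSSZ))), SZ), add(add(SZ, Z), add(Z, Z)))))
  →9  S(S(add(S(add(add(Z, mul(SZ, SSSZ)), SZ)), add(add(SZ, Z), add(Z, Z)))))
  →10  S(S(S(add(add(add(Z, mul(SZ, SSSZ)), SZ), add(add(SZ, Z), add(Z, Z))))))
  →11  S(S(S(add(add(mul(SZ, SSSZ), SZ), add(add(SZ, Z), add(Z, Z))))))
  →12  S(S(S(add(add(add(SSSZ, mul(Z, SSSZ)), SZ), add(add(SZ, Z), add(Z, Z))))))
  →13  S(S(S(add(add(S(add(SSZ, mul(Z, SSSZ))), SZ), add(add(SZ, Z), add(Z, Z))))))
  →14  S(S(S(add(S(add(add(SSZ, mul(Z, SSSZ)), SZ)), add(add(SZ, Z), add(Z, Z))))))
  →15  S(S(S(S(add(add(add(SSZ, mul(Z, SSSZ)), SZ), add(add(SZ, Z), add(Z, Z)))))))
  →16  S(S(S(S(add(add(S(add(SZ, mul(Z, SSSZ))), SZ), add(add(SZ, Z), add(Z, Z)))))))
  →17  S(S(S(S(add(S(add(add(SZ, mul(Z, SSSZ)), SZ)), add(add(SZ, Z), add(Z, Z)))))))
  →18  S(S(S(S(S(add(add(add(SZ, mul(Z, SSSZ)), SZ), add(add(SZ, Z), add(Z, Z))))))))
  →19  S(S(S(S(S(add(add(S(add(Z, mul(Z, SSSZ))), SZ), add(add(SZ, Z), add(Z, Z))))))))
  →20  S(S(S(S(S(add(S(add(add(Z, mul(Z, SSSZ)), SZ)), add(add(SZ, Z), add(Z, Z))))))))
  →21  S(S(S(S(S(S(add(add(add(Z, mul(Z, SSSZ)), SZ), add(add(SZ, Z), add(Z, Z)))))))))
  →22  S(S(S(S(S(S(add(add(mul(Z, SSSZ), SZ), add(add(SZ, Z), add(Z, Z)))))))))
  →23  S(S(S(S(S(S(add(add(Z, SZ), add(add(SZ, Z), add(Z, Z)))))))))
  →24  S(S(S(S(S(S(add(SZ, add(add(SZ, Z), add(Z, Z)))))))))
  →25  S(S(S(S(S(S(S(add(Z, add(add(SZ, Z), add(Z, Z))))))))))
  →26  S(S(S(S(S(S(S(add(add(SZ, Z), add(Z, Z)))))))))
  →27  S(S(S(S(S(S(S(add(S(add(Z, Z)), add(Z, Z)))))))))
  →28  S(S(S(S(S(S(S(S(add(add(Z, Z), add(Z, Z))))))))))
  →29  S(S(S(S(S(S(S(S(add(Z, add(Z, Z))))))))))
  →30  S(S(S(S(S(S(S(S(add(Z, Z)))))))))
  →31  S^8(Z)

Term B:
  start: add(add(S^4(Z), SSSZ), SZ)
  →1  add(S(add(SSSZ, SSSZ)), SZ)
  →2  S(add(add(SSSZ, SSSZ), SZ))
  →3  S(add(S(add(SSZ, SSSZ)), SZ))
  →4  S(S(add(add(SSZ, SSSZ), SZ)))
  →5  S(S(add(S(add(SZ, SSSZ)), SZ)))
  →6  S(S(S(add(add(SZ, SSSZ), SZ))))
  →7  S(S(S(add(S(add(Z, SSSZ)), SZ))))
  →8  S(S(S(S(add(add(Z, SSSZ), SZ)))))
  →9  S(S(S(S(add(SSSZ, SZ)))))
  →10  S(S(S(S(S(add(SSZ, SZ))))))
  →11  S(S(S(S(S(S(add(SZ, SZ)))))))
  →12  S(S(S(S(S(S(S(add(Z, SZ))))))))
  →13  S^8(Z)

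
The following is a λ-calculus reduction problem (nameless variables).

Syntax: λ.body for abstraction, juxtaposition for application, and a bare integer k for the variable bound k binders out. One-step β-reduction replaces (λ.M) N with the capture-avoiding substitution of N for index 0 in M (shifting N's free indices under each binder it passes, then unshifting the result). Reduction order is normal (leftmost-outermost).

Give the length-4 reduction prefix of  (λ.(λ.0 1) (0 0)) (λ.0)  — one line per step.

  start: (λ.(λ.0 1) (0 0)) (λ.0)
  step 1: (λ.0 (λ.0)) ((λ.0) (λ.0))
  step 2: (λ.0) (λ.0) (λ.0)
  step 3: (λ.0) (λ.0)
  step 4: λ.0

Answer: after 4 steps: λ.0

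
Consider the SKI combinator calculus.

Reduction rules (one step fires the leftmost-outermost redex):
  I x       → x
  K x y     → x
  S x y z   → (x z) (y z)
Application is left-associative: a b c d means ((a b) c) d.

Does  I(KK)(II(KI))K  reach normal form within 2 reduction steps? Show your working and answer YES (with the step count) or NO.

  start: I(KK)(II(KI))K
  →1  KK(II(KI))K
  →2  KK

Answer: YES — reaches normal form KK in 2 ≤ 2 steps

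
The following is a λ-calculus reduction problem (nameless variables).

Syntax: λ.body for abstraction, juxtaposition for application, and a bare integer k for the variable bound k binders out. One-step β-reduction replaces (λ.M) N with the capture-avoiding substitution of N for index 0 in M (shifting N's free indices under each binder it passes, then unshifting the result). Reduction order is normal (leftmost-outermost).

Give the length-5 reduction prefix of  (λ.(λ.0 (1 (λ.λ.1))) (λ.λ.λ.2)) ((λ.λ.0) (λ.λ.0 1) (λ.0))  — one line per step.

  start: (λ.(λ.0 (1 (λ.λ.1))) (λ.λ.λ.2)) ((λ.λ.0) (λ.λ.0 1) (λ.0))
  step 1: (λ.0 ((λ.λ.0) (λ.λ.0 1) (λ.0) (λ.λ.1))) (λ.λ.λ.2)
  step 2: (λ.λ.λ.2) ((λ.λ.0) (λ.λ.0 1) (λ.0) (λ.λ.1))
  step 3: λ.λ.(λ.λ.0) (λ.λ.0 1) (λ.0) (λ.λ.1)
  step 4: λ.λ.(λ.0) (λ.0) (λ.λ.1)
  step 5: λ.λ.(λ.0) (λ.λ.1)

Answer: after 5 steps: λ.λ.(λ.0) (λ.λ.1)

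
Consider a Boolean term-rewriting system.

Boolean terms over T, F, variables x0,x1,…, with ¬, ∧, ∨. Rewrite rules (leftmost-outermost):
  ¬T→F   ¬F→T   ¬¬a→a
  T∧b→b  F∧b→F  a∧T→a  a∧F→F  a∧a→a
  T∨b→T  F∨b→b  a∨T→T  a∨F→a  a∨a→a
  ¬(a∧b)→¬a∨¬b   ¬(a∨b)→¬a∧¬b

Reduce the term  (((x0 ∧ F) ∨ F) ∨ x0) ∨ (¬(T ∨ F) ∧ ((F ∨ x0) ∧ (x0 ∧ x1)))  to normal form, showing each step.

Answer: normal form = x0  (in 8 steps)

Reduction:
  start: (((x0 ∧ F) ∨ F) ∨ x0) ∨ (¬(T ∨ F) ∧ ((F ∨ x0) ∧ (x0 ∧ x1)))
  [1] ((x0 ∧ F) ∨ x0) ∨ (¬(T ∨ F) ∧ ((F ∨ x0) ∧ (x0 ∧ x1)))
  [2] (F ∨ x0) ∨ (¬(T ∨ F) ∧ ((F ∨ x0) ∧ (x0 ∧ x1)))
  [3] x0 ∨ (¬(T ∨ F) ∧ ((F ∨ x0) ∧ (x0 ∧ x1)))
  [4] x0 ∨ ((¬T ∧ ¬F) ∧ ((F ∨ x0) ∧ (x0 ∧ x1)))
  [5] x0 ∨ ((F ∧ ¬F) ∧ ((F ∨ x0) ∧ (x0 ∧ x1)))
  [6] x0 ∨ (F ∧ ((F ∨ x0) ∧ (x0 ∧ x1)))
  [7] x0 ∨ F
  [8] x0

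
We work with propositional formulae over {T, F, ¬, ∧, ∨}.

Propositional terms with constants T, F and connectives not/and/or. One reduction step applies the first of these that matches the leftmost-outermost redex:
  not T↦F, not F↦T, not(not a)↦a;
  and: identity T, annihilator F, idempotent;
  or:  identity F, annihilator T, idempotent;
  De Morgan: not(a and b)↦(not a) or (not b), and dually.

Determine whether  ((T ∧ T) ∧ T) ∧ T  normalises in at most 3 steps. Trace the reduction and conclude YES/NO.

  start: ((T ∧ T) ∧ T) ∧ T
  →1  (T ∧ T) ∧ T
  →2  T ∧ T
  →3  T

Answer: YES — reaches normal form T in 3 ≤ 3 steps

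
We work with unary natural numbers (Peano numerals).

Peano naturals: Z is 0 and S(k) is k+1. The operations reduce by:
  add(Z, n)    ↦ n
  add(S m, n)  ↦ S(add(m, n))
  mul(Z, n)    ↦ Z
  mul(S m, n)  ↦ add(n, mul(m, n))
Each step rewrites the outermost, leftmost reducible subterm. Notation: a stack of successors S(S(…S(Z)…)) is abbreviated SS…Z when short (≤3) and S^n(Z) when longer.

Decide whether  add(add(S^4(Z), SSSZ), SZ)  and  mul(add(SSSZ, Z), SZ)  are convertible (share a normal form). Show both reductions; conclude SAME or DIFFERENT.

Answer: DIFFERENT — A ⇓ S^8(Z), B ⇓ SSSZ

Derivation:
Term A:
  start: add(add(S^4(Z), SSSZ), SZ)
  [1] add(S(add(SSSZ, SSSZ)), SZ)
  [2] S(add(add(SSSZ, SSSZ), SZ))
  [3] S(add(S(add(SSZ, SSSZ)), SZ))
  [4] S(S(add(add(SSZ, SSSZ), SZ)))
  [5] S(S(add(S(add(SZ, SSSZ)), SZ)))
  [6] S(S(S(add(add(SZ, SSSZ), SZ))))
  [7] S(S(S(add(S(add(Z, SSSZ)), SZ))))
  [8] S(S(S(S(add(add(Z, SSSZ), SZ)))))
  [9] S(S(S(S(add(SSSZ, SZ)))))
  [10] S(S(S(S(S(add(SSZ, SZ))))))
  [11] S(S(S(S(S(S(add(SZ, SZ)))))))
  [12] S(S(S(S(S(S(S(add(Z, SZ))))))))
  [13] S^8(Z)

Term B:
  start: mul(add(SSSZ, Z), SZ)
  [1] mul(S(add(SSZ, Z)), SZ)
  [2] add(SZ, mul(add(SSZ, Z), SZ))
  [3] S(add(Z, mul(add(SSZ, Z), SZ)))
  [4] S(mul(add(SSZ, Z), SZ))
  [5] S(mul(S(add(SZ, Z)), SZ))
  [6] S(add(SZ, mul(add(SZ, Z), SZ)))
  [7] S(S(add(Z, mul(add(SZ, Z), SZ))))
  [8] S(S(mul(add(SZ, Z), SZ)))
  [9] S(S(mul(S(add(Z, Z)), SZ)))
  [10] S(S(add(SZ, mul(add(Z, Z), SZ))))
  [11] S(S(S(add(Z, mul(add(Z, Z), SZ)))))
  [12] S(S(S(mul(add(Z, Z), SZ))))
  [13] S(S(S(mul(Z, SZ))))
  [14] SSSZ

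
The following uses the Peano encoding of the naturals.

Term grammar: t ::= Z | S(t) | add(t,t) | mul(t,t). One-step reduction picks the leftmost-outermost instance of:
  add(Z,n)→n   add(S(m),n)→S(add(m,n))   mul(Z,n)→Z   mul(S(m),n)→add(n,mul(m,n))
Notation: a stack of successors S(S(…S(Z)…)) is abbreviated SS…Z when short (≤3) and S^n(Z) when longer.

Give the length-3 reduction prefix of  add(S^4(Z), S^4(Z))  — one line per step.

  start: add(S^4(Z), S^4(Z))
  →1  S(add(SSSZ, S^4(Z)))
  →2  S(S(add(SSZ, S^4(Z))))
  →3  S(S(S(add(SZ, S^4(Z)))))

Answer: after 3 steps: S(S(S(add(SZ, S^4(Z)))))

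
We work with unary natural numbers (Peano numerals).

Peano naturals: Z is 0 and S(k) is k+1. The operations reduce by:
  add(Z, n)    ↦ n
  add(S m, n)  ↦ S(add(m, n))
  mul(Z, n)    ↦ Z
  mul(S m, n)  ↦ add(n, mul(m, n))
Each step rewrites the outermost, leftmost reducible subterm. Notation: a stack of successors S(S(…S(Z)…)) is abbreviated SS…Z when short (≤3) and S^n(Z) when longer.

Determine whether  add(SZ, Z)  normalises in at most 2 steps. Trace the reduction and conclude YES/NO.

Answer: YES — reaches normal form SZ in 2 ≤ 2 steps

Working:
  start: add(SZ, Z)
  step 1: S(add(Z, Z))
  step 2: SZ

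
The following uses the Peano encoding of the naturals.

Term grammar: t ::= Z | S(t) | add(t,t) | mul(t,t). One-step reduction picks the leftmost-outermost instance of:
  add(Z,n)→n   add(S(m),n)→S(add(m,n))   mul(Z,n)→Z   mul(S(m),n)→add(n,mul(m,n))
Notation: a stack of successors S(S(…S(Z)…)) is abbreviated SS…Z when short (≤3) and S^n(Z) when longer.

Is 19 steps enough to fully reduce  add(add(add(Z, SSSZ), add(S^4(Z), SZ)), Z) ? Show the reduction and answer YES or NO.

Answer: YES — reaches normal form S^8(Z) in 19 ≤ 19 steps

Working:
  start: add(add(add(Z, SSSZ), add(S^4(Z), SZ)), Z)
  →1  add(add(SSSZ, add(S^4(Z), SZ)), Z)
  →2  add(S(add(SSZ, add(S^4(Z), SZ))), Z)
  →3  S(add(add(SSZ, add(S^4(Z), SZ)), Z))
  →4  S(add(S(add(SZ, add(S^4(Z), SZ))), Z))
  →5  S(S(add(add(SZ, add(S^4(Z), SZ)), Z)))
  →6  S(S(add(S(add(Z, add(S^4(Z), SZ))), Z)))
  →7  S(S(S(add(add(Z, add(S^4(Z), SZ)), Z))))
  →8  S(S(S(add(add(S^4(Z), SZ), Z))))
  →9  S(S(S(add(S(add(SSSZ, SZ)), Z))))
  →10  S(S(S(S(add(add(SSSZ, SZ), Z)))))
  →11  S(S(S(S(add(S(add(SSZ, SZ)), Z)))))
  →12  S(S(S(S(S(add(add(SSZ, SZ), Z))))))
  →13  S(S(S(S(S(add(S(add(SZ, SZ)), Z))))))
  →14  S(S(S(S(S(S(add(add(SZ, SZ), Z)))))))
  →15  S(S(S(S(S(S(add(S(add(Z, SZ)), Z)))))))
  →16  S(S(S(S(S(S(S(add(add(Z, SZ), Z))))))))
  →17  S(S(S(S(S(S(S(add(SZ, Z))))))))
  →18  S(S(S(S(S(S(S(S(add(Z, Z)))))))))
  →19  S^8(Z)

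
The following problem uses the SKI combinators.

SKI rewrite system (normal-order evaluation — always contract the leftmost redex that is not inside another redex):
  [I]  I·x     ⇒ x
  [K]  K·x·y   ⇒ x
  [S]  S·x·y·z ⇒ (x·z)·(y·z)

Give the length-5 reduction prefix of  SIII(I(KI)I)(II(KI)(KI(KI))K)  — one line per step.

  start: SIII(I(KI)I)(II(KI)(KI(KI))K)
  →1  II(II)(I(KI)I)(II(KI)(KI(KI))K)
  →2  I(II)(I(KI)I)(II(KI)(KI(KI))K)
  →3  II(I(KI)I)(II(KI)(KI(KI))K)
  →4  I(I(KI)I)(II(KI)(KI(KI))K)
  →5  I(KI)I(II(KI)(KI(KI))K)

Answer: after 5 steps: I(KI)I(II(KI)(KI(KI))K)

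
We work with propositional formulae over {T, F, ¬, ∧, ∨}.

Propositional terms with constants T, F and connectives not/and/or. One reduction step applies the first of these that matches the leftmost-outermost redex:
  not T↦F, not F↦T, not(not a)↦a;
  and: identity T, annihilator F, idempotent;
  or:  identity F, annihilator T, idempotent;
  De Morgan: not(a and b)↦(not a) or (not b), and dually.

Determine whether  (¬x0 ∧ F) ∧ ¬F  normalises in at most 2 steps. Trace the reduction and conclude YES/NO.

Answer: YES — reaches normal form F in 2 ≤ 2 steps

Reduction:
  start: (¬x0 ∧ F) ∧ ¬F
  step 1: F ∧ ¬F
  step 2: F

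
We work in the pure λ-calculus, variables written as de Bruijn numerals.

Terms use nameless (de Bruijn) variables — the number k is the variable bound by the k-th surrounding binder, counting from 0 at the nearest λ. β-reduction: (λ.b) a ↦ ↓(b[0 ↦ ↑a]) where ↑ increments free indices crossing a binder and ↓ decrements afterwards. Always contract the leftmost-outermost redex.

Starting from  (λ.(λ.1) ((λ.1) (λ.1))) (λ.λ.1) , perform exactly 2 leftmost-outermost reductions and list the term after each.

Answer: after 2 steps: λ.λ.1

Reduction:
  start: (λ.(λ.1) ((λ.1) (λ.1))) (λ.λ.1)
  step 1: (λ.λ.λ.1) ((λ.λ.λ.1) (λ.λ.λ.1))
  step 2: λ.λ.1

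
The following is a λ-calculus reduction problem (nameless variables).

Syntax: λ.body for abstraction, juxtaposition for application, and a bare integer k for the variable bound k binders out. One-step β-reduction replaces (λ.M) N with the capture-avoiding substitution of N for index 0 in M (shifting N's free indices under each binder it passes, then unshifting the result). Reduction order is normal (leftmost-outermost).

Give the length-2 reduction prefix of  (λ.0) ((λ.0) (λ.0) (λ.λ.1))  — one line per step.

Answer: after 2 steps: (λ.0) (λ.λ.1)

Derivation:
  start: (λ.0) ((λ.0) (λ.0) (λ.λ.1))
  step 1: (λ.0) (λ.0) (λ.λ.1)
  step 2: (λ.0) (λ.λ.1)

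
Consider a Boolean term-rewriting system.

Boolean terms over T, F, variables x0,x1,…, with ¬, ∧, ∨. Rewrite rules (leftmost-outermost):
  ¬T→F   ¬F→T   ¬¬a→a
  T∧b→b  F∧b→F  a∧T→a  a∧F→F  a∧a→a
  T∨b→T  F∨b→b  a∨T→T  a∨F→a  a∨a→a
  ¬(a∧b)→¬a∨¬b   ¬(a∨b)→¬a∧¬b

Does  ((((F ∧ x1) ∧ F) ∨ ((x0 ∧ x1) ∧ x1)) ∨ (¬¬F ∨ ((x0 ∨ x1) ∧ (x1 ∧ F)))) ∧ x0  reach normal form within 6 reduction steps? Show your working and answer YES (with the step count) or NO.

Answer: NO — after 6 steps the term is (((x0 ∧ x1) ∧ x1) ∨ F) ∧ x0, not yet normal

Reduction:
  start: ((((F ∧ x1) ∧ F) ∨ ((x0 ∧ x1) ∧ x1)) ∨ (¬¬F ∨ ((x0 ∨ x1) ∧ (x1 ∧ F)))) ∧ x0
  step 1: ((F ∨ ((x0 ∧ x1) ∧ x1)) ∨ (¬¬F ∨ ((x0 ∨ x1) ∧ (x1 ∧ F)))) ∧ x0
  step 2: (((x0 ∧ x1) ∧ x1) ∨ (¬¬F ∨ ((x0 ∨ x1) ∧ (x1 ∧ F)))) ∧ x0
  step 3: (((x0 ∧ x1) ∧ x1) ∨ (F ∨ ((x0 ∨ x1) ∧ (x1 ∧ F)))) ∧ x0
  step 4: (((x0 ∧ x1) ∧ x1) ∨ ((x0 ∨ x1) ∧ (x1 ∧ F))) ∧ x0
  step 5: (((x0 ∧ x1) ∧ x1) ∨ ((x0 ∨ x1) ∧ F)) ∧ x0
  step 6: (((x0 ∧ x1) ∧ x1) ∨ F) ∧ x0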